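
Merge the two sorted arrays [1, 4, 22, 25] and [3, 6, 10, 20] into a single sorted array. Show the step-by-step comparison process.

Merging process:

Compare 1 vs 3: take 1 from left. Merged: [1]
Compare 4 vs 3: take 3 from right. Merged: [1, 3]
Compare 4 vs 6: take 4 from left. Merged: [1, 3, 4]
Compare 22 vs 6: take 6 from right. Merged: [1, 3, 4, 6]
Compare 22 vs 10: take 10 from right. Merged: [1, 3, 4, 6, 10]
Compare 22 vs 20: take 20 from right. Merged: [1, 3, 4, 6, 10, 20]
Append remaining from left: [22, 25]. Merged: [1, 3, 4, 6, 10, 20, 22, 25]

Final merged array: [1, 3, 4, 6, 10, 20, 22, 25]
Total comparisons: 6

The merged array is [1, 3, 4, 6, 10, 20, 22, 25], requiring 6 comparisons. The merge step runs in O(n) time where n is the total number of elements.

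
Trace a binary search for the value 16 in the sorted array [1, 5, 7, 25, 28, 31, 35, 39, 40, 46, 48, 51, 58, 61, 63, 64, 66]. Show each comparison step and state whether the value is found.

Binary search for 16 in [1, 5, 7, 25, 28, 31, 35, 39, 40, 46, 48, 51, 58, 61, 63, 64, 66]:

lo=0, hi=16, mid=8, arr[mid]=40 -> 40 > 16, search left half
lo=0, hi=7, mid=3, arr[mid]=25 -> 25 > 16, search left half
lo=0, hi=2, mid=1, arr[mid]=5 -> 5 < 16, search right half
lo=2, hi=2, mid=2, arr[mid]=7 -> 7 < 16, search right half
lo=3 > hi=2, target 16 not found

Binary search determines that 16 is not in the array after 4 comparisons. The search space was exhausted without finding the target.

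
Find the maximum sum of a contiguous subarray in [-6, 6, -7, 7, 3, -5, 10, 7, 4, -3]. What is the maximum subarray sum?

Using Kadane's algorithm on [-6, 6, -7, 7, 3, -5, 10, 7, 4, -3]:

Scanning through the array:
Position 1 (value 6): max_ending_here = 6, max_so_far = 6
Position 2 (value -7): max_ending_here = -1, max_so_far = 6
Position 3 (value 7): max_ending_here = 7, max_so_far = 7
Position 4 (value 3): max_ending_here = 10, max_so_far = 10
Position 5 (value -5): max_ending_here = 5, max_so_far = 10
Position 6 (value 10): max_ending_here = 15, max_so_far = 15
Position 7 (value 7): max_ending_here = 22, max_so_far = 22
Position 8 (value 4): max_ending_here = 26, max_so_far = 26
Position 9 (value -3): max_ending_here = 23, max_so_far = 26

Maximum subarray: [7, 3, -5, 10, 7, 4]
Maximum sum: 26

The maximum subarray is [7, 3, -5, 10, 7, 4] with sum 26. This subarray runs from index 3 to index 8.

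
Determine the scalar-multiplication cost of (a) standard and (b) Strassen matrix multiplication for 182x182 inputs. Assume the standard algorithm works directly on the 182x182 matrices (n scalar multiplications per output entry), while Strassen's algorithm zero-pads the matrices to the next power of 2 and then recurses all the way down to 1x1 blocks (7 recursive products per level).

Matrix multiplication for 182x182 matrices:

Strassen's algorithm requires power-of-2 dimensions. Pad 182x182 to 256x256 (next power of 2).

Standard algorithm: 182^3 = 6028568 multiplications
Strassen's algorithm: 7^(log2(256)) = 7^8 = 5764801 multiplications
Savings: 6028568 - 5764801 = 263767 multiplications

Standard: 6028568 multiplications (182^3). Strassen: 5764801 multiplications (7^8, after padding to 256x256). Strassen reduces 8 recursive multiplications to 7 at each level.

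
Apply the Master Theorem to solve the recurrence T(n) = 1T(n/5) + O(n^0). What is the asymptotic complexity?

Master Theorem for T(n) = 1T(n/5) + O(n^0):

a = 1, b = 5, c = 0
log_b(a) = log_5(1) = 0.0000

Case 2: c = 0 = log_5(1) = 0.0000
T(n) = O(n^0 log n) = O(log n)

For T(n) = 1T(n/5) + O(n^0): log_5(1) = 0.0000. This is Case 2 of the Master Theorem (c = log_b(a), equal work at all levels), giving O(log n).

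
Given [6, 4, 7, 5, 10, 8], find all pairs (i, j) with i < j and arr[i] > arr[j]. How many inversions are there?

Finding inversions in [6, 4, 7, 5, 10, 8]:

(0, 1): arr[0]=6 > arr[1]=4
(0, 3): arr[0]=6 > arr[3]=5
(2, 3): arr[2]=7 > arr[3]=5
(4, 5): arr[4]=10 > arr[5]=8

Total inversions: 4

The array has 4 inversion(s): (0,1), (0,3), (2,3), (4,5). Each pair (i,j) satisfies i < j and arr[i] > arr[j].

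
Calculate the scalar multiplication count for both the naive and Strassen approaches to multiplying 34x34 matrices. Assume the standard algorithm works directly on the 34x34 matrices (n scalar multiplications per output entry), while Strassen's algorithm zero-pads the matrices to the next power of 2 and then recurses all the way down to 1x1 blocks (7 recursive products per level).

Matrix multiplication for 34x34 matrices:

Strassen's algorithm requires power-of-2 dimensions. Pad 34x34 to 64x64 (next power of 2).

Standard algorithm: 34^3 = 39304 multiplications
Strassen's algorithm: 7^(log2(64)) = 7^6 = 117649 multiplications
Difference: 39304 - 117649 = -78345 (Strassen uses MORE here due to padding overhead — for small or just-over-power-of-2 n, padding can outweigh the per-level savings)

Standard: 39304 multiplications (34^3). Strassen: 117649 multiplications (7^6, after padding to 64x64). Strassen reduces 8 recursive multiplications to 7 at each level.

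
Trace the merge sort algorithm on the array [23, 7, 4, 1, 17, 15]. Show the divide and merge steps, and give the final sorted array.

Merge sort trace:

Split: [23, 7, 4, 1, 17, 15] -> [23, 7, 4] and [1, 17, 15]
  Split: [23, 7, 4] -> [23] and [7, 4]
    Split: [7, 4] -> [7] and [4]
    Merge: [7] + [4] -> [4, 7]
  Merge: [23] + [4, 7] -> [4, 7, 23]
  Split: [1, 17, 15] -> [1] and [17, 15]
    Split: [17, 15] -> [17] and [15]
    Merge: [17] + [15] -> [15, 17]
  Merge: [1] + [15, 17] -> [1, 15, 17]
Merge: [4, 7, 23] + [1, 15, 17] -> [1, 4, 7, 15, 17, 23]

Final sorted array: [1, 4, 7, 15, 17, 23]

The merge sort proceeds by recursively splitting the array and merging sorted halves.
After all merges, the sorted array is [1, 4, 7, 15, 17, 23].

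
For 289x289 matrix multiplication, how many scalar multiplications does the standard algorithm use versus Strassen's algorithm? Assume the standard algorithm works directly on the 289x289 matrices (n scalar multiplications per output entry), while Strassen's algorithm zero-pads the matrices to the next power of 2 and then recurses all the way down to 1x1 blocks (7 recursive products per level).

Matrix multiplication for 289x289 matrices:

Strassen's algorithm requires power-of-2 dimensions. Pad 289x289 to 512x512 (next power of 2).

Standard algorithm: 289^3 = 24137569 multiplications
Strassen's algorithm: 7^(log2(512)) = 7^9 = 40353607 multiplications
Difference: 24137569 - 40353607 = -16216038 (Strassen uses MORE here due to padding overhead — for small or just-over-power-of-2 n, padding can outweigh the per-level savings)

Standard: 24137569 multiplications (289^3). Strassen: 40353607 multiplications (7^9, after padding to 512x512). Strassen reduces 8 recursive multiplications to 7 at each level.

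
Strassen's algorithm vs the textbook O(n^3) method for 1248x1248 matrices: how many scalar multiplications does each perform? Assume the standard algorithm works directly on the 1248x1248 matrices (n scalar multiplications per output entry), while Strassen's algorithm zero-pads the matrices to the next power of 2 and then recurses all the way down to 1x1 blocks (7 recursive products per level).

Matrix multiplication for 1248x1248 matrices:

Strassen's algorithm requires power-of-2 dimensions. Pad 1248x1248 to 2048x2048 (next power of 2).

Standard algorithm: 1248^3 = 1943764992 multiplications
Strassen's algorithm: 7^(log2(2048)) = 7^11 = 1977326743 multiplications
Difference: 1943764992 - 1977326743 = -33561751 (Strassen uses MORE here due to padding overhead — for small or just-over-power-of-2 n, padding can outweigh the per-level savings)

Standard: 1943764992 multiplications (1248^3). Strassen: 1977326743 multiplications (7^11, after padding to 2048x2048). Strassen reduces 8 recursive multiplications to 7 at each level.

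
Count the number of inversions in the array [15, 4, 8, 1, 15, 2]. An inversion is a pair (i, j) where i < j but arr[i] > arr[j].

Finding inversions in [15, 4, 8, 1, 15, 2]:

(0, 1): arr[0]=15 > arr[1]=4
(0, 2): arr[0]=15 > arr[2]=8
(0, 3): arr[0]=15 > arr[3]=1
(0, 5): arr[0]=15 > arr[5]=2
(1, 3): arr[1]=4 > arr[3]=1
(1, 5): arr[1]=4 > arr[5]=2
(2, 3): arr[2]=8 > arr[3]=1
(2, 5): arr[2]=8 > arr[5]=2
(4, 5): arr[4]=15 > arr[5]=2

Total inversions: 9

The array has 9 inversion(s): (0,1), (0,2), (0,3), (0,5), (1,3), (1,5), (2,3), (2,5), (4,5). Each pair (i,j) satisfies i < j and arr[i] > arr[j].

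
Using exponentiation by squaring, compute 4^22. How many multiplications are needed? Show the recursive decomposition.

Computing 4^22 by squaring (build up from 4^1; each line after the first costs one multiplication):

4^1 = 4
4^2 = (4^1)^2 = 4^2 = 16
4^4 = (4^2)^2 = 16^2 = 256
4^5 = 4 * 4^4 = 4 * 256 = 1024
4^10 = (4^5)^2 = 1024^2 = 1048576
4^11 = 4 * 4^10 = 4 * 1048576 = 4194304
4^22 = (4^11)^2 = 4194304^2 = 17592186044416

Result: 17592186044416
Multiplications needed: 6 (6 lines after 4^1)

4^22 = 17592186044416. Using exponentiation by squaring, this requires 6 multiplications. The key idea: if the exponent is even, square the half-power; if odd, multiply by the base once.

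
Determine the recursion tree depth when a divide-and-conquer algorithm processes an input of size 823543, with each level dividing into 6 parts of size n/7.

For divide and conquer with division factor 7:

Problem sizes at each level:
Level 0: 823543
Level 1: 117649
Level 2: 16807
Level 3: 2401
Level 4: 343
Level 5: 49
Level 6: 7
Level 7: 1

The root is level 0 and the size-1 base case is level 7 (the tree spans levels 0 through 7, i.e. 8 levels counting the root), so the depth is the number of divisions: log_7(823543) = 7

The recursion tree depth is log_7(823543) = 7. At each level, the problem size is divided by 7, so it takes 7 divisions to reduce to a base case of size 1. The algorithm makes 6 recursive calls at each level.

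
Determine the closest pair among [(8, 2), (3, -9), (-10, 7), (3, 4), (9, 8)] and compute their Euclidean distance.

Computing all pairwise distances among 5 points:

d((8, 2), (3, -9)) = 12.083
d((8, 2), (-10, 7)) = 18.6815
d((8, 2), (3, 4)) = 5.3852 <-- minimum
d((8, 2), (9, 8)) = 6.0828
d((3, -9), (-10, 7)) = 20.6155
d((3, -9), (3, 4)) = 13.0
d((3, -9), (9, 8)) = 18.0278
d((-10, 7), (3, 4)) = 13.3417
d((-10, 7), (9, 8)) = 19.0263
d((3, 4), (9, 8)) = 7.2111

Closest pair: (8, 2) and (3, 4) with distance 5.3852

The closest pair is (8, 2) and (3, 4) with Euclidean distance 5.3852. For 5 points, brute-force pairwise comparison is shown above. For large n, the divide-and-conquer algorithm (sort by x, recurse on halves, check the dividing strip) achieves O(n log n).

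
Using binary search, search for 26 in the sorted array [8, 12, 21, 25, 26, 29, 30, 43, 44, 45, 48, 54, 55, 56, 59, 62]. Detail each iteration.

Binary search for 26 in [8, 12, 21, 25, 26, 29, 30, 43, 44, 45, 48, 54, 55, 56, 59, 62]:

lo=0, hi=15, mid=7, arr[mid]=43 -> 43 > 26, search left half
lo=0, hi=6, mid=3, arr[mid]=25 -> 25 < 26, search right half
lo=4, hi=6, mid=5, arr[mid]=29 -> 29 > 26, search left half
lo=4, hi=4, mid=4, arr[mid]=26 -> Found target at index 4!

Binary search finds 26 at index 4 after 4 comparisons. The search repeatedly halves the search space by comparing with the middle element.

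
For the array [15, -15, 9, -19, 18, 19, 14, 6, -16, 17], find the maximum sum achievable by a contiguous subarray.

Using Kadane's algorithm on [15, -15, 9, -19, 18, 19, 14, 6, -16, 17]:

Scanning through the array:
Position 1 (value -15): max_ending_here = 0, max_so_far = 15
Position 2 (value 9): max_ending_here = 9, max_so_far = 15
Position 3 (value -19): max_ending_here = -10, max_so_far = 15
Position 4 (value 18): max_ending_here = 18, max_so_far = 18
Position 5 (value 19): max_ending_here = 37, max_so_far = 37
Position 6 (value 14): max_ending_here = 51, max_so_far = 51
Position 7 (value 6): max_ending_here = 57, max_so_far = 57
Position 8 (value -16): max_ending_here = 41, max_so_far = 57
Position 9 (value 17): max_ending_here = 58, max_so_far = 58

Maximum subarray: [18, 19, 14, 6, -16, 17]
Maximum sum: 58

The maximum subarray is [18, 19, 14, 6, -16, 17] with sum 58. This subarray runs from index 4 to index 9.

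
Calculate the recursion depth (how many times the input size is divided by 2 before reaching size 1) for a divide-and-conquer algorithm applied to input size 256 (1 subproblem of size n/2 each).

For divide and conquer with division factor 2:

Problem sizes at each level:
Level 0: 256
Level 1: 128
Level 2: 64
Level 3: 32
Level 4: 16
Level 5: 8
Level 6: 4
Level 7: 2
Level 8: 1

The root is level 0 and the size-1 base case is level 8 (the tree spans levels 0 through 8, i.e. 9 levels counting the root), so the depth is the number of divisions: log_2(256) = 8

The recursion tree depth is log_2(256) = 8. At each level, the problem size is divided by 2, so it takes 8 divisions to reduce to a base case of size 1. The algorithm makes 1 recursive call at each level.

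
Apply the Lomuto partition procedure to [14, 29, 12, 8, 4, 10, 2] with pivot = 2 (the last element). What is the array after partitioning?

Lomuto partition with pivot = 2:

Initial array: [14, 29, 12, 8, 4, 10, 2]

arr[0]=14 > 2: no swap
arr[1]=29 > 2: no swap
arr[2]=12 > 2: no swap
arr[3]=8 > 2: no swap
arr[4]=4 > 2: no swap
arr[5]=10 > 2: no swap

Place pivot at position 0: [2, 29, 12, 8, 4, 10, 14]
Pivot position: 0

After partitioning with pivot 2, the array becomes [2, 29, 12, 8, 4, 10, 14]. The pivot is placed at index 0. All elements to the left of the pivot are <= 2, and all elements to the right are > 2.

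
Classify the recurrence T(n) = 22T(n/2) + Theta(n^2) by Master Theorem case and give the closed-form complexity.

Master Theorem for T(n) = 22T(n/2) + O(n^2):

a = 22, b = 2, c = 2
log_b(a) = log_2(22) = 4.4594

Case 1: c = 2 < log_2(22) = 4.4594
T(n) = O(n^(log_2 22))

For T(n) = 22T(n/2) + O(n^2): log_2(22) = 4.4594. This is Case 1 of the Master Theorem (c < log_b(a), work dominated by leaves), giving O(n^(log_2 22)).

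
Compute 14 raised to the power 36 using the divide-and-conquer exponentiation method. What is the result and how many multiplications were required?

Computing 14^36 by squaring (build up from 14^1; each line after the first costs one multiplication):

14^1 = 14
14^2 = (14^1)^2 = 14^2 = 196
14^4 = (14^2)^2 = 196^2 = 38416
14^8 = (14^4)^2 = 38416^2 = 1475789056
14^9 = 14 * 14^8 = 14 * 1475789056 = 20661046784
14^18 = (14^9)^2 = 20661046784^2 = 426878854210636742656
14^36 = (14^18)^2 = 426878854210636742656^2 = 182225556172186058674940229804729969934336

Result: 182225556172186058674940229804729969934336
Multiplications needed: 6 (6 lines after 14^1)

14^36 = 182225556172186058674940229804729969934336. Using exponentiation by squaring, this requires 6 multiplications. The key idea: if the exponent is even, square the half-power; if odd, multiply by the base once.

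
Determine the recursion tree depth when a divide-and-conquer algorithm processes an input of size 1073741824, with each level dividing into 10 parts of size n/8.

For divide and conquer with division factor 8:

Problem sizes at each level:
Level 0: 1073741824
Level 1: 134217728
Level 2: 16777216
Level 3: 2097152
Level 4: 262144
Level 5: 32768
Level 6: 4096
Level 7: 512
Level 8: 64
Level 9: 8
Level 10: 1

The root is level 0 and the size-1 base case is level 10 (the tree spans levels 0 through 10, i.e. 11 levels counting the root), so the depth is the number of divisions: log_8(1073741824) = 10

The recursion tree depth is log_8(1073741824) = 10. At each level, the problem size is divided by 8, so it takes 10 divisions to reduce to a base case of size 1. The algorithm makes 10 recursive calls at each level.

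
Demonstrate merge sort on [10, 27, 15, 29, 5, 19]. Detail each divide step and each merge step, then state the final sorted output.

Merge sort trace:

Split: [10, 27, 15, 29, 5, 19] -> [10, 27, 15] and [29, 5, 19]
  Split: [10, 27, 15] -> [10] and [27, 15]
    Split: [27, 15] -> [27] and [15]
    Merge: [27] + [15] -> [15, 27]
  Merge: [10] + [15, 27] -> [10, 15, 27]
  Split: [29, 5, 19] -> [29] and [5, 19]
    Split: [5, 19] -> [5] and [19]
    Merge: [5] + [19] -> [5, 19]
  Merge: [29] + [5, 19] -> [5, 19, 29]
Merge: [10, 15, 27] + [5, 19, 29] -> [5, 10, 15, 19, 27, 29]

Final sorted array: [5, 10, 15, 19, 27, 29]

The merge sort proceeds by recursively splitting the array and merging sorted halves.
After all merges, the sorted array is [5, 10, 15, 19, 27, 29].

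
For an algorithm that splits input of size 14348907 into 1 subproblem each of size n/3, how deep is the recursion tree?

For divide and conquer with division factor 3:

Problem sizes at each level:
Level 0: 14348907
Level 1: 4782969
Level 2: 1594323
Level 3: 531441
Level 4: 177147
Level 5: 59049
Level 6: 19683
Level 7: 6561
Level 8: 2187
Level 9: 729
Level 10: 243
Level 11: 81
Level 12: 27
Level 13: 9
Level 14: 3
Level 15: 1

The root is level 0 and the size-1 base case is level 15 (the tree spans levels 0 through 15, i.e. 16 levels counting the root), so the depth is the number of divisions: log_3(14348907) = 15

The recursion tree depth is log_3(14348907) = 15. At each level, the problem size is divided by 3, so it takes 15 divisions to reduce to a base case of size 1. The algorithm makes 1 recursive call at each level.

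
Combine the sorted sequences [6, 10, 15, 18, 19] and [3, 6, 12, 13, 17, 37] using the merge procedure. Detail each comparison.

Merging process:

Compare 6 vs 3: take 3 from right. Merged: [3]
Compare 6 vs 6: take 6 from left. Merged: [3, 6]
Compare 10 vs 6: take 6 from right. Merged: [3, 6, 6]
Compare 10 vs 12: take 10 from left. Merged: [3, 6, 6, 10]
Compare 15 vs 12: take 12 from right. Merged: [3, 6, 6, 10, 12]
Compare 15 vs 13: take 13 from right. Merged: [3, 6, 6, 10, 12, 13]
Compare 15 vs 17: take 15 from left. Merged: [3, 6, 6, 10, 12, 13, 15]
Compare 18 vs 17: take 17 from right. Merged: [3, 6, 6, 10, 12, 13, 15, 17]
Compare 18 vs 37: take 18 from left. Merged: [3, 6, 6, 10, 12, 13, 15, 17, 18]
Compare 19 vs 37: take 19 from left. Merged: [3, 6, 6, 10, 12, 13, 15, 17, 18, 19]
Append remaining from right: [37]. Merged: [3, 6, 6, 10, 12, 13, 15, 17, 18, 19, 37]

Final merged array: [3, 6, 6, 10, 12, 13, 15, 17, 18, 19, 37]
Total comparisons: 10

The merged array is [3, 6, 6, 10, 12, 13, 15, 17, 18, 19, 37], requiring 10 comparisons. The merge step runs in O(n) time where n is the total number of elements.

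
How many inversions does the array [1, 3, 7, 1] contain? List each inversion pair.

Finding inversions in [1, 3, 7, 1]:

(1, 3): arr[1]=3 > arr[3]=1
(2, 3): arr[2]=7 > arr[3]=1

Total inversions: 2

The array has 2 inversion(s): (1,3), (2,3). Each pair (i,j) satisfies i < j and arr[i] > arr[j].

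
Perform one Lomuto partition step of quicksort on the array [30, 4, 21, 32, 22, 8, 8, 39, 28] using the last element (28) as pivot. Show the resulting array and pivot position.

Lomuto partition with pivot = 28:

Initial array: [30, 4, 21, 32, 22, 8, 8, 39, 28]

arr[0]=30 > 28: no swap
arr[1]=4 <= 28: swap with position 0, array becomes [4, 30, 21, 32, 22, 8, 8, 39, 28]
arr[2]=21 <= 28: swap with position 1, array becomes [4, 21, 30, 32, 22, 8, 8, 39, 28]
arr[3]=32 > 28: no swap
arr[4]=22 <= 28: swap with position 2, array becomes [4, 21, 22, 32, 30, 8, 8, 39, 28]
arr[5]=8 <= 28: swap with position 3, array becomes [4, 21, 22, 8, 30, 32, 8, 39, 28]
arr[6]=8 <= 28: swap with position 4, array becomes [4, 21, 22, 8, 8, 32, 30, 39, 28]
arr[7]=39 > 28: no swap

Place pivot at position 5: [4, 21, 22, 8, 8, 28, 30, 39, 32]
Pivot position: 5

After partitioning with pivot 28, the array becomes [4, 21, 22, 8, 8, 28, 30, 39, 32]. The pivot is placed at index 5. All elements to the left of the pivot are <= 28, and all elements to the right are > 28.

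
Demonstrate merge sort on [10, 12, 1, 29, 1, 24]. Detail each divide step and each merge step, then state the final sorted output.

Merge sort trace:

Split: [10, 12, 1, 29, 1, 24] -> [10, 12, 1] and [29, 1, 24]
  Split: [10, 12, 1] -> [10] and [12, 1]
    Split: [12, 1] -> [12] and [1]
    Merge: [12] + [1] -> [1, 12]
  Merge: [10] + [1, 12] -> [1, 10, 12]
  Split: [29, 1, 24] -> [29] and [1, 24]
    Split: [1, 24] -> [1] and [24]
    Merge: [1] + [24] -> [1, 24]
  Merge: [29] + [1, 24] -> [1, 24, 29]
Merge: [1, 10, 12] + [1, 24, 29] -> [1, 1, 10, 12, 24, 29]

Final sorted array: [1, 1, 10, 12, 24, 29]

The merge sort proceeds by recursively splitting the array and merging sorted halves.
After all merges, the sorted array is [1, 1, 10, 12, 24, 29].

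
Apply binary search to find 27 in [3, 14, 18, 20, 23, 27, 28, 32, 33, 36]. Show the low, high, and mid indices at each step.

Binary search for 27 in [3, 14, 18, 20, 23, 27, 28, 32, 33, 36]:

lo=0, hi=9, mid=4, arr[mid]=23 -> 23 < 27, search right half
lo=5, hi=9, mid=7, arr[mid]=32 -> 32 > 27, search left half
lo=5, hi=6, mid=5, arr[mid]=27 -> Found target at index 5!

Binary search finds 27 at index 5 after 3 comparisons. The search repeatedly halves the search space by comparing with the middle element.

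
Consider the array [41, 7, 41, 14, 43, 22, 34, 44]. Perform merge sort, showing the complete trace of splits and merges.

Merge sort trace:

Split: [41, 7, 41, 14, 43, 22, 34, 44] -> [41, 7, 41, 14] and [43, 22, 34, 44]
  Split: [41, 7, 41, 14] -> [41, 7] and [41, 14]
    Split: [41, 7] -> [41] and [7]
    Merge: [41] + [7] -> [7, 41]
    Split: [41, 14] -> [41] and [14]
    Merge: [41] + [14] -> [14, 41]
  Merge: [7, 41] + [14, 41] -> [7, 14, 41, 41]
  Split: [43, 22, 34, 44] -> [43, 22] and [34, 44]
    Split: [43, 22] -> [43] and [22]
    Merge: [43] + [22] -> [22, 43]
    Split: [34, 44] -> [34] and [44]
    Merge: [34] + [44] -> [34, 44]
  Merge: [22, 43] + [34, 44] -> [22, 34, 43, 44]
Merge: [7, 14, 41, 41] + [22, 34, 43, 44] -> [7, 14, 22, 34, 41, 41, 43, 44]

Final sorted array: [7, 14, 22, 34, 41, 41, 43, 44]

The merge sort proceeds by recursively splitting the array and merging sorted halves.
After all merges, the sorted array is [7, 14, 22, 34, 41, 41, 43, 44].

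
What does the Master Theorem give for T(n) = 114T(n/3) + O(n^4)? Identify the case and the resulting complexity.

Master Theorem for T(n) = 114T(n/3) + O(n^4):

a = 114, b = 3, c = 4
log_b(a) = log_3(114) = 4.3111

Case 1: c = 4 < log_3(114) = 4.3111
T(n) = O(n^(log_3 114))

For T(n) = 114T(n/3) + O(n^4): log_3(114) = 4.3111. This is Case 1 of the Master Theorem (c < log_b(a), work dominated by leaves), giving O(n^(log_3 114)).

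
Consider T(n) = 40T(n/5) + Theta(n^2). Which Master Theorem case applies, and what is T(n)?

Master Theorem for T(n) = 40T(n/5) + O(n^2):

a = 40, b = 5, c = 2
log_b(a) = log_5(40) = 2.2920

Case 1: c = 2 < log_5(40) = 2.2920
T(n) = O(n^(log_5 40))

For T(n) = 40T(n/5) + O(n^2): log_5(40) = 2.2920. This is Case 1 of the Master Theorem (c < log_b(a), work dominated by leaves), giving O(n^(log_5 40)).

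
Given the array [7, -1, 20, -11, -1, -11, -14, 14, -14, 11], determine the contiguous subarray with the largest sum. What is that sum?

Using Kadane's algorithm on [7, -1, 20, -11, -1, -11, -14, 14, -14, 11]:

Scanning through the array:
Position 1 (value -1): max_ending_here = 6, max_so_far = 7
Position 2 (value 20): max_ending_here = 26, max_so_far = 26
Position 3 (value -11): max_ending_here = 15, max_so_far = 26
Position 4 (value -1): max_ending_here = 14, max_so_far = 26
Position 5 (value -11): max_ending_here = 3, max_so_far = 26
Position 6 (value -14): max_ending_here = -11, max_so_far = 26
Position 7 (value 14): max_ending_here = 14, max_so_far = 26
Position 8 (value -14): max_ending_here = 0, max_so_far = 26
Position 9 (value 11): max_ending_here = 11, max_so_far = 26

Maximum subarray: [7, -1, 20]
Maximum sum: 26

The maximum subarray is [7, -1, 20] with sum 26. This subarray runs from index 0 to index 2.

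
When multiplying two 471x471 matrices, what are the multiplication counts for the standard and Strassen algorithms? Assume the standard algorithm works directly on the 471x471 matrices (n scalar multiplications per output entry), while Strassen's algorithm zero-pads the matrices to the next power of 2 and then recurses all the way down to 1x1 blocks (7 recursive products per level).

Matrix multiplication for 471x471 matrices:

Strassen's algorithm requires power-of-2 dimensions. Pad 471x471 to 512x512 (next power of 2).

Standard algorithm: 471^3 = 104487111 multiplications
Strassen's algorithm: 7^(log2(512)) = 7^9 = 40353607 multiplications
Savings: 104487111 - 40353607 = 64133504 multiplications

Standard: 104487111 multiplications (471^3). Strassen: 40353607 multiplications (7^9, after padding to 512x512). Strassen reduces 8 recursive multiplications to 7 at each level.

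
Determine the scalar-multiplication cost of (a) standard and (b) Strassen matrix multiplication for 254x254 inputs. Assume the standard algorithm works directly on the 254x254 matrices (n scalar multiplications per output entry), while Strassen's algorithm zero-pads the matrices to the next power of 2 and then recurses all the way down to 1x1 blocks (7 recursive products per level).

Matrix multiplication for 254x254 matrices:

Strassen's algorithm requires power-of-2 dimensions. Pad 254x254 to 256x256 (next power of 2).

Standard algorithm: 254^3 = 16387064 multiplications
Strassen's algorithm: 7^(log2(256)) = 7^8 = 5764801 multiplications
Savings: 16387064 - 5764801 = 10622263 multiplications

Standard: 16387064 multiplications (254^3). Strassen: 5764801 multiplications (7^8, after padding to 256x256). Strassen reduces 8 recursive multiplications to 7 at each level.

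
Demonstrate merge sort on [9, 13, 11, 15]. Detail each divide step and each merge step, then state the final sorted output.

Merge sort trace:

Split: [9, 13, 11, 15] -> [9, 13] and [11, 15]
  Split: [9, 13] -> [9] and [13]
  Merge: [9] + [13] -> [9, 13]
  Split: [11, 15] -> [11] and [15]
  Merge: [11] + [15] -> [11, 15]
Merge: [9, 13] + [11, 15] -> [9, 11, 13, 15]

Final sorted array: [9, 11, 13, 15]

The merge sort proceeds by recursively splitting the array and merging sorted halves.
After all merges, the sorted array is [9, 11, 13, 15].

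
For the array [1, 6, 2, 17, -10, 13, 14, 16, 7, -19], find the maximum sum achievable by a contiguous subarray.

Using Kadane's algorithm on [1, 6, 2, 17, -10, 13, 14, 16, 7, -19]:

Scanning through the array:
Position 1 (value 6): max_ending_here = 7, max_so_far = 7
Position 2 (value 2): max_ending_here = 9, max_so_far = 9
Position 3 (value 17): max_ending_here = 26, max_so_far = 26
Position 4 (value -10): max_ending_here = 16, max_so_far = 26
Position 5 (value 13): max_ending_here = 29, max_so_far = 29
Position 6 (value 14): max_ending_here = 43, max_so_far = 43
Position 7 (value 16): max_ending_here = 59, max_so_far = 59
Position 8 (value 7): max_ending_here = 66, max_so_far = 66
Position 9 (value -19): max_ending_here = 47, max_so_far = 66

Maximum subarray: [1, 6, 2, 17, -10, 13, 14, 16, 7]
Maximum sum: 66

The maximum subarray is [1, 6, 2, 17, -10, 13, 14, 16, 7] with sum 66. This subarray runs from index 0 to index 8.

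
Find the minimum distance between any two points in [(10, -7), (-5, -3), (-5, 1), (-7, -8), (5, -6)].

Computing all pairwise distances among 5 points:

d((10, -7), (-5, -3)) = 15.5242
d((10, -7), (-5, 1)) = 17.0
d((10, -7), (-7, -8)) = 17.0294
d((10, -7), (5, -6)) = 5.099
d((-5, -3), (-5, 1)) = 4.0 <-- minimum
d((-5, -3), (-7, -8)) = 5.3852
d((-5, -3), (5, -6)) = 10.4403
d((-5, 1), (-7, -8)) = 9.2195
d((-5, 1), (5, -6)) = 12.2066
d((-7, -8), (5, -6)) = 12.1655

Closest pair: (-5, -3) and (-5, 1) with distance 4.0

The closest pair is (-5, -3) and (-5, 1) with Euclidean distance 4.0. For 5 points, brute-force pairwise comparison is shown above. For large n, the divide-and-conquer algorithm (sort by x, recurse on halves, check the dividing strip) achieves O(n log n).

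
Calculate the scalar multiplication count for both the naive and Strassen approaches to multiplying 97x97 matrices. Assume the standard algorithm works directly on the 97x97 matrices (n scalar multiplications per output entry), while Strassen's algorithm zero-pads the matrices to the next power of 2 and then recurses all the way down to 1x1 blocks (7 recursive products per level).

Matrix multiplication for 97x97 matrices:

Strassen's algorithm requires power-of-2 dimensions. Pad 97x97 to 128x128 (next power of 2).

Standard algorithm: 97^3 = 912673 multiplications
Strassen's algorithm: 7^(log2(128)) = 7^7 = 823543 multiplications
Savings: 912673 - 823543 = 89130 multiplications

Standard: 912673 multiplications (97^3). Strassen: 823543 multiplications (7^7, after padding to 128x128). Strassen reduces 8 recursive multiplications to 7 at each level.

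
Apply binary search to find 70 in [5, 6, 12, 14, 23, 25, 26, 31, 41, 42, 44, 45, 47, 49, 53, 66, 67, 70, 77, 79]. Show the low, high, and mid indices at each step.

Binary search for 70 in [5, 6, 12, 14, 23, 25, 26, 31, 41, 42, 44, 45, 47, 49, 53, 66, 67, 70, 77, 79]:

lo=0, hi=19, mid=9, arr[mid]=42 -> 42 < 70, search right half
lo=10, hi=19, mid=14, arr[mid]=53 -> 53 < 70, search right half
lo=15, hi=19, mid=17, arr[mid]=70 -> Found target at index 17!

Binary search finds 70 at index 17 after 3 comparisons. The search repeatedly halves the search space by comparing with the middle element.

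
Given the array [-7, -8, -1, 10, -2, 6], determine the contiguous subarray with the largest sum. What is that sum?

Using Kadane's algorithm on [-7, -8, -1, 10, -2, 6]:

Scanning through the array:
Position 1 (value -8): max_ending_here = -8, max_so_far = -7
Position 2 (value -1): max_ending_here = -1, max_so_far = -1
Position 3 (value 10): max_ending_here = 10, max_so_far = 10
Position 4 (value -2): max_ending_here = 8, max_so_far = 10
Position 5 (value 6): max_ending_here = 14, max_so_far = 14

Maximum subarray: [10, -2, 6]
Maximum sum: 14

The maximum subarray is [10, -2, 6] with sum 14. This subarray runs from index 3 to index 5.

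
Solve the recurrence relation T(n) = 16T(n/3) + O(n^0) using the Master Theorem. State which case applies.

Master Theorem for T(n) = 16T(n/3) + O(n^0):

a = 16, b = 3, c = 0
log_b(a) = log_3(16) = 2.5237

Case 1: c = 0 < log_3(16) = 2.5237
T(n) = O(n^(log_3 16))

For T(n) = 16T(n/3) + O(n^0): log_3(16) = 2.5237. This is Case 1 of the Master Theorem (c < log_b(a), work dominated by leaves), giving O(n^(log_3 16)).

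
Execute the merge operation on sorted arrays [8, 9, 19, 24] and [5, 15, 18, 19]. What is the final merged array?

Merging process:

Compare 8 vs 5: take 5 from right. Merged: [5]
Compare 8 vs 15: take 8 from left. Merged: [5, 8]
Compare 9 vs 15: take 9 from left. Merged: [5, 8, 9]
Compare 19 vs 15: take 15 from right. Merged: [5, 8, 9, 15]
Compare 19 vs 18: take 18 from right. Merged: [5, 8, 9, 15, 18]
Compare 19 vs 19: take 19 from left. Merged: [5, 8, 9, 15, 18, 19]
Compare 24 vs 19: take 19 from right. Merged: [5, 8, 9, 15, 18, 19, 19]
Append remaining from left: [24]. Merged: [5, 8, 9, 15, 18, 19, 19, 24]

Final merged array: [5, 8, 9, 15, 18, 19, 19, 24]
Total comparisons: 7

The merged array is [5, 8, 9, 15, 18, 19, 19, 24], requiring 7 comparisons. The merge step runs in O(n) time where n is the total number of elements.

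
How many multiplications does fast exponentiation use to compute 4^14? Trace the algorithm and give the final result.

Computing 4^14 by squaring (build up from 4^1; each line after the first costs one multiplication):

4^1 = 4
4^2 = (4^1)^2 = 4^2 = 16
4^3 = 4 * 4^2 = 4 * 16 = 64
4^6 = (4^3)^2 = 64^2 = 4096
4^7 = 4 * 4^6 = 4 * 4096 = 16384
4^14 = (4^7)^2 = 16384^2 = 268435456

Result: 268435456
Multiplications needed: 5 (5 lines after 4^1)

4^14 = 268435456. Using exponentiation by squaring, this requires 5 multiplications. The key idea: if the exponent is even, square the half-power; if odd, multiply by the base once.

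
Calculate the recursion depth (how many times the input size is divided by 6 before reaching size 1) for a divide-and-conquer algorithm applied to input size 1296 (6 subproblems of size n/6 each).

For divide and conquer with division factor 6:

Problem sizes at each level:
Level 0: 1296
Level 1: 216
Level 2: 36
Level 3: 6
Level 4: 1

The root is level 0 and the size-1 base case is level 4 (the tree spans levels 0 through 4, i.e. 5 levels counting the root), so the depth is the number of divisions: log_6(1296) = 4

The recursion tree depth is log_6(1296) = 4. At each level, the problem size is divided by 6, so it takes 4 divisions to reduce to a base case of size 1. The algorithm makes 6 recursive calls at each level.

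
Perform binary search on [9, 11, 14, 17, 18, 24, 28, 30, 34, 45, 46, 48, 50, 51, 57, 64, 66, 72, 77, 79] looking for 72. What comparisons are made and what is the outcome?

Binary search for 72 in [9, 11, 14, 17, 18, 24, 28, 30, 34, 45, 46, 48, 50, 51, 57, 64, 66, 72, 77, 79]:

lo=0, hi=19, mid=9, arr[mid]=45 -> 45 < 72, search right half
lo=10, hi=19, mid=14, arr[mid]=57 -> 57 < 72, search right half
lo=15, hi=19, mid=17, arr[mid]=72 -> Found target at index 17!

Binary search finds 72 at index 17 after 3 comparisons. The search repeatedly halves the search space by comparing with the middle element.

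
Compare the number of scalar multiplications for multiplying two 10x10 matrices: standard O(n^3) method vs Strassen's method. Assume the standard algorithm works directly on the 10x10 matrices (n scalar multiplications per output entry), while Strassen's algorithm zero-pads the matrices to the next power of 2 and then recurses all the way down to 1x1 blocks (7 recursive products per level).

Matrix multiplication for 10x10 matrices:

Strassen's algorithm requires power-of-2 dimensions. Pad 10x10 to 16x16 (next power of 2).

Standard algorithm: 10^3 = 1000 multiplications
Strassen's algorithm: 7^(log2(16)) = 7^4 = 2401 multiplications
Difference: 1000 - 2401 = -1401 (Strassen uses MORE here due to padding overhead — for small or just-over-power-of-2 n, padding can outweigh the per-level savings)

Standard: 1000 multiplications (10^3). Strassen: 2401 multiplications (7^4, after padding to 16x16). Strassen reduces 8 recursive multiplications to 7 at each level.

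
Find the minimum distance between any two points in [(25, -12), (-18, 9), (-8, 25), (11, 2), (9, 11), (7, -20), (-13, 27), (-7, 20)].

Computing all pairwise distances among 8 points:

d((25, -12), (-18, 9)) = 47.8539
d((25, -12), (-8, 25)) = 49.5782
d((25, -12), (11, 2)) = 19.799
d((25, -12), (9, 11)) = 28.0179
d((25, -12), (7, -20)) = 19.6977
d((25, -12), (-13, 27)) = 54.4518
d((25, -12), (-7, 20)) = 45.2548
d((-18, 9), (-8, 25)) = 18.868
d((-18, 9), (11, 2)) = 29.8329
d((-18, 9), (9, 11)) = 27.074
d((-18, 9), (7, -20)) = 38.2884
d((-18, 9), (-13, 27)) = 18.6815
d((-18, 9), (-7, 20)) = 15.5563
d((-8, 25), (11, 2)) = 29.8329
d((-8, 25), (9, 11)) = 22.0227
d((-8, 25), (7, -20)) = 47.4342
d((-8, 25), (-13, 27)) = 5.3852
d((-8, 25), (-7, 20)) = 5.099 <-- minimum
d((11, 2), (9, 11)) = 9.2195
d((11, 2), (7, -20)) = 22.3607
d((11, 2), (-13, 27)) = 34.6554
d((11, 2), (-7, 20)) = 25.4558
d((9, 11), (7, -20)) = 31.0644
d((9, 11), (-13, 27)) = 27.2029
d((9, 11), (-7, 20)) = 18.3576
d((7, -20), (-13, 27)) = 51.0784
d((7, -20), (-7, 20)) = 42.3792
d((-13, 27), (-7, 20)) = 9.2195

Closest pair: (-8, 25) and (-7, 20) with distance 5.099

The closest pair is (-8, 25) and (-7, 20) with Euclidean distance 5.099. For 8 points, brute-force pairwise comparison is shown above. For large n, the divide-and-conquer algorithm (sort by x, recurse on halves, check the dividing strip) achieves O(n log n).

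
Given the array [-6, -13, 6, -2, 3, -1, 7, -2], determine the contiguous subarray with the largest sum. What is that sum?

Using Kadane's algorithm on [-6, -13, 6, -2, 3, -1, 7, -2]:

Scanning through the array:
Position 1 (value -13): max_ending_here = -13, max_so_far = -6
Position 2 (value 6): max_ending_here = 6, max_so_far = 6
Position 3 (value -2): max_ending_here = 4, max_so_far = 6
Position 4 (value 3): max_ending_here = 7, max_so_far = 7
Position 5 (value -1): max_ending_here = 6, max_so_far = 7
Position 6 (value 7): max_ending_here = 13, max_so_far = 13
Position 7 (value -2): max_ending_here = 11, max_so_far = 13

Maximum subarray: [6, -2, 3, -1, 7]
Maximum sum: 13

The maximum subarray is [6, -2, 3, -1, 7] with sum 13. This subarray runs from index 2 to index 6.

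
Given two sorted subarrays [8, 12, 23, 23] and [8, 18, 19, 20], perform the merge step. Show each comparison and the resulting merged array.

Merging process:

Compare 8 vs 8: take 8 from left. Merged: [8]
Compare 12 vs 8: take 8 from right. Merged: [8, 8]
Compare 12 vs 18: take 12 from left. Merged: [8, 8, 12]
Compare 23 vs 18: take 18 from right. Merged: [8, 8, 12, 18]
Compare 23 vs 19: take 19 from right. Merged: [8, 8, 12, 18, 19]
Compare 23 vs 20: take 20 from right. Merged: [8, 8, 12, 18, 19, 20]
Append remaining from left: [23, 23]. Merged: [8, 8, 12, 18, 19, 20, 23, 23]

Final merged array: [8, 8, 12, 18, 19, 20, 23, 23]
Total comparisons: 6

The merged array is [8, 8, 12, 18, 19, 20, 23, 23], requiring 6 comparisons. The merge step runs in O(n) time where n is the total number of elements.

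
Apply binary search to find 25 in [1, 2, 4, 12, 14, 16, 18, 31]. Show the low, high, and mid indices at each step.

Binary search for 25 in [1, 2, 4, 12, 14, 16, 18, 31]:

lo=0, hi=7, mid=3, arr[mid]=12 -> 12 < 25, search right half
lo=4, hi=7, mid=5, arr[mid]=16 -> 16 < 25, search right half
lo=6, hi=7, mid=6, arr[mid]=18 -> 18 < 25, search right half
lo=7, hi=7, mid=7, arr[mid]=31 -> 31 > 25, search left half
lo=7 > hi=6, target 25 not found

Binary search determines that 25 is not in the array after 4 comparisons. The search space was exhausted without finding the target.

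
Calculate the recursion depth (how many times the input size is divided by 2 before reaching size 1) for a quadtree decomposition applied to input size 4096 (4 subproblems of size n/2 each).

For divide and conquer with division factor 2:

Problem sizes at each level:
Level 0: 4096
Level 1: 2048
Level 2: 1024
Level 3: 512
Level 4: 256
Level 5: 128
Level 6: 64
Level 7: 32
Level 8: 16
Level 9: 8
Level 10: 4
Level 11: 2
Level 12: 1

The root is level 0 and the size-1 base case is level 12 (the tree spans levels 0 through 12, i.e. 13 levels counting the root), so the depth is the number of divisions: log_2(4096) = 12

The recursion tree depth is log_2(4096) = 12. At each level, the problem size is divided by 2, so it takes 12 divisions to reduce to a base case of size 1. The algorithm makes 4 recursive calls at each level.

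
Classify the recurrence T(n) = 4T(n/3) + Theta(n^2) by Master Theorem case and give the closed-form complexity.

Master Theorem for T(n) = 4T(n/3) + O(n^2):

a = 4, b = 3, c = 2
log_b(a) = log_3(4) = 1.2619

Case 3: c = 2 > log_3(4) = 1.2619
T(n) = O(n^2) = O(n^2)

For T(n) = 4T(n/3) + O(n^2): log_3(4) = 1.2619. This is Case 3 of the Master Theorem (c > log_b(a), work dominated by root), giving O(n^2).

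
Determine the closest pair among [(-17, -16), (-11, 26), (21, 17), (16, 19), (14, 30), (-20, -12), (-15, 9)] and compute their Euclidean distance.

Computing all pairwise distances among 7 points:

d((-17, -16), (-11, 26)) = 42.4264
d((-17, -16), (21, 17)) = 50.3289
d((-17, -16), (16, 19)) = 48.1041
d((-17, -16), (14, 30)) = 55.4707
d((-17, -16), (-20, -12)) = 5.0 <-- minimum
d((-17, -16), (-15, 9)) = 25.0799
d((-11, 26), (21, 17)) = 33.2415
d((-11, 26), (16, 19)) = 27.8927
d((-11, 26), (14, 30)) = 25.318
d((-11, 26), (-20, -12)) = 39.0512
d((-11, 26), (-15, 9)) = 17.4642
d((21, 17), (16, 19)) = 5.3852
d((21, 17), (14, 30)) = 14.7648
d((21, 17), (-20, -12)) = 50.2195
d((21, 17), (-15, 9)) = 36.8782
d((16, 19), (14, 30)) = 11.1803
d((16, 19), (-20, -12)) = 47.5079
d((16, 19), (-15, 9)) = 32.573
d((14, 30), (-20, -12)) = 54.037
d((14, 30), (-15, 9)) = 35.805
d((-20, -12), (-15, 9)) = 21.587

Closest pair: (-17, -16) and (-20, -12) with distance 5.0

The closest pair is (-17, -16) and (-20, -12) with Euclidean distance 5.0. For 7 points, brute-force pairwise comparison is shown above. For large n, the divide-and-conquer algorithm (sort by x, recurse on halves, check the dividing strip) achieves O(n log n).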